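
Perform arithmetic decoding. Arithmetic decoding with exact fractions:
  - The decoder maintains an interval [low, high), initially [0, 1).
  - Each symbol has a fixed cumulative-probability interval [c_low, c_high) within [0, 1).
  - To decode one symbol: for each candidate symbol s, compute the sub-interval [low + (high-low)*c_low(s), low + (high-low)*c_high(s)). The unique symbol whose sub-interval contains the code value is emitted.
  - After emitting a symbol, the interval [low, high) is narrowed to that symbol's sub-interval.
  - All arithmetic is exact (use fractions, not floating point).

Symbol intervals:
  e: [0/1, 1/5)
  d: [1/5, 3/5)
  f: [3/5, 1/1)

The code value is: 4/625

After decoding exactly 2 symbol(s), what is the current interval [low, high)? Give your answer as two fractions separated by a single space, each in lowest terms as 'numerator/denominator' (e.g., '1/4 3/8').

Answer: 0/1 1/25

Derivation:
Step 1: interval [0/1, 1/1), width = 1/1 - 0/1 = 1/1
  'e': [0/1 + 1/1*0/1, 0/1 + 1/1*1/5) = [0/1, 1/5) <- contains code 4/625
  'd': [0/1 + 1/1*1/5, 0/1 + 1/1*3/5) = [1/5, 3/5)
  'f': [0/1 + 1/1*3/5, 0/1 + 1/1*1/1) = [3/5, 1/1)
  emit 'e', narrow to [0/1, 1/5)
Step 2: interval [0/1, 1/5), width = 1/5 - 0/1 = 1/5
  'e': [0/1 + 1/5*0/1, 0/1 + 1/5*1/5) = [0/1, 1/25) <- contains code 4/625
  'd': [0/1 + 1/5*1/5, 0/1 + 1/5*3/5) = [1/25, 3/25)
  'f': [0/1 + 1/5*3/5, 0/1 + 1/5*1/1) = [3/25, 1/5)
  emit 'e', narrow to [0/1, 1/25)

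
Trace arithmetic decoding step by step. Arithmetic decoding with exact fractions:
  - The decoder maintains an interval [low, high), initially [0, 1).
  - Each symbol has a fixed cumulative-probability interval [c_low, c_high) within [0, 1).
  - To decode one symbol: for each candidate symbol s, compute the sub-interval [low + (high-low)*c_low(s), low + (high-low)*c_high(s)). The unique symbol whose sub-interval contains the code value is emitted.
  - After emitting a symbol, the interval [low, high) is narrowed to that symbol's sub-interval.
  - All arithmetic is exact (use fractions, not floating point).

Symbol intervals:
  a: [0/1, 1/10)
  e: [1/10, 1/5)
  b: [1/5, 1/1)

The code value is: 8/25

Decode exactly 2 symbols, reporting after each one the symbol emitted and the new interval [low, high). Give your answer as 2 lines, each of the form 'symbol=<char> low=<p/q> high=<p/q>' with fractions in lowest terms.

Answer: symbol=b low=1/5 high=1/1
symbol=e low=7/25 high=9/25

Derivation:
Step 1: interval [0/1, 1/1), width = 1/1 - 0/1 = 1/1
  'a': [0/1 + 1/1*0/1, 0/1 + 1/1*1/10) = [0/1, 1/10)
  'e': [0/1 + 1/1*1/10, 0/1 + 1/1*1/5) = [1/10, 1/5)
  'b': [0/1 + 1/1*1/5, 0/1 + 1/1*1/1) = [1/5, 1/1) <- contains code 8/25
  emit 'b', narrow to [1/5, 1/1)
Step 2: interval [1/5, 1/1), width = 1/1 - 1/5 = 4/5
  'a': [1/5 + 4/5*0/1, 1/5 + 4/5*1/10) = [1/5, 7/25)
  'e': [1/5 + 4/5*1/10, 1/5 + 4/5*1/5) = [7/25, 9/25) <- contains code 8/25
  'b': [1/5 + 4/5*1/5, 1/5 + 4/5*1/1) = [9/25, 1/1)
  emit 'e', narrow to [7/25, 9/25)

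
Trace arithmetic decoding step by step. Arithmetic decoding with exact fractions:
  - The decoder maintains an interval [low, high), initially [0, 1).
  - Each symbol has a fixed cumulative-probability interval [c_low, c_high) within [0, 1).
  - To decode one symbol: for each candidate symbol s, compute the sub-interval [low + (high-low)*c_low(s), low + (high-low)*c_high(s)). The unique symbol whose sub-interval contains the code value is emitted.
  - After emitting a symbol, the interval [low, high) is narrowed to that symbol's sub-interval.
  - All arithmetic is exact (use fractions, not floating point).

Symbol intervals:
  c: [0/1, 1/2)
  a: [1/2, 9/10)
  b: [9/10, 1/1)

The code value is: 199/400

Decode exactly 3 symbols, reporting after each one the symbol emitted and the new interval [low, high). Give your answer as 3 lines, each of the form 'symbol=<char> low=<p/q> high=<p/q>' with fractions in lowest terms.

Answer: symbol=c low=0/1 high=1/2
symbol=b low=9/20 high=1/2
symbol=b low=99/200 high=1/2

Derivation:
Step 1: interval [0/1, 1/1), width = 1/1 - 0/1 = 1/1
  'c': [0/1 + 1/1*0/1, 0/1 + 1/1*1/2) = [0/1, 1/2) <- contains code 199/400
  'a': [0/1 + 1/1*1/2, 0/1 + 1/1*9/10) = [1/2, 9/10)
  'b': [0/1 + 1/1*9/10, 0/1 + 1/1*1/1) = [9/10, 1/1)
  emit 'c', narrow to [0/1, 1/2)
Step 2: interval [0/1, 1/2), width = 1/2 - 0/1 = 1/2
  'c': [0/1 + 1/2*0/1, 0/1 + 1/2*1/2) = [0/1, 1/4)
  'a': [0/1 + 1/2*1/2, 0/1 + 1/2*9/10) = [1/4, 9/20)
  'b': [0/1 + 1/2*9/10, 0/1 + 1/2*1/1) = [9/20, 1/2) <- contains code 199/400
  emit 'b', narrow to [9/20, 1/2)
Step 3: interval [9/20, 1/2), width = 1/2 - 9/20 = 1/20
  'c': [9/20 + 1/20*0/1, 9/20 + 1/20*1/2) = [9/20, 19/40)
  'a': [9/20 + 1/20*1/2, 9/20 + 1/20*9/10) = [19/40, 99/200)
  'b': [9/20 + 1/20*9/10, 9/20 + 1/20*1/1) = [99/200, 1/2) <- contains code 199/400
  emit 'b', narrow to [99/200, 1/2)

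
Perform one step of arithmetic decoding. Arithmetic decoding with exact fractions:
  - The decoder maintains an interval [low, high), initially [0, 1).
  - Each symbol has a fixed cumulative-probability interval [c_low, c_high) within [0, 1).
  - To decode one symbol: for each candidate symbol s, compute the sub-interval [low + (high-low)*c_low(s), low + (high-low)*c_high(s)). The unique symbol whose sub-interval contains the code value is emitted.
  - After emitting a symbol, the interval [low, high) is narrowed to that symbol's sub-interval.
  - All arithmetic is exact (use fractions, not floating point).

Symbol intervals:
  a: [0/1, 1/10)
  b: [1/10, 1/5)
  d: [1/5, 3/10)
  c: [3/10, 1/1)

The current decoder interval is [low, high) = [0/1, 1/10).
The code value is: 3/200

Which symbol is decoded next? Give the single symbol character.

Interval width = high − low = 1/10 − 0/1 = 1/10
Scaled code = (code − low) / width = (3/200 − 0/1) / 1/10 = 3/20
  a: [0/1, 1/10) 
  b: [1/10, 1/5) ← scaled code falls here ✓
  d: [1/5, 3/10) 
  c: [3/10, 1/1) 

Answer: b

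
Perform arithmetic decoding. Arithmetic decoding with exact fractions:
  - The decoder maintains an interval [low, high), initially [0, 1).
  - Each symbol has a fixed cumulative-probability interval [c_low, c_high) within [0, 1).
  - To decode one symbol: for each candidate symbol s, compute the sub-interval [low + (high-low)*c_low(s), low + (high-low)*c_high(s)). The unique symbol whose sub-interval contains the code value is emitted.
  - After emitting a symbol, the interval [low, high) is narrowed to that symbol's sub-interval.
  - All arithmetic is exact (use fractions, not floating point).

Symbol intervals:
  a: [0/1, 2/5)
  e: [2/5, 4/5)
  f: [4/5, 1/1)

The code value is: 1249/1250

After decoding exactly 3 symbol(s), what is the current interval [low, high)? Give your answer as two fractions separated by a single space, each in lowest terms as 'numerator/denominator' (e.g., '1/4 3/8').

Answer: 124/125 1/1

Derivation:
Step 1: interval [0/1, 1/1), width = 1/1 - 0/1 = 1/1
  'a': [0/1 + 1/1*0/1, 0/1 + 1/1*2/5) = [0/1, 2/5)
  'e': [0/1 + 1/1*2/5, 0/1 + 1/1*4/5) = [2/5, 4/5)
  'f': [0/1 + 1/1*4/5, 0/1 + 1/1*1/1) = [4/5, 1/1) <- contains code 1249/1250
  emit 'f', narrow to [4/5, 1/1)
Step 2: interval [4/5, 1/1), width = 1/1 - 4/5 = 1/5
  'a': [4/5 + 1/5*0/1, 4/5 + 1/5*2/5) = [4/5, 22/25)
  'e': [4/5 + 1/5*2/5, 4/5 + 1/5*4/5) = [22/25, 24/25)
  'f': [4/5 + 1/5*4/5, 4/5 + 1/5*1/1) = [24/25, 1/1) <- contains code 1249/1250
  emit 'f', narrow to [24/25, 1/1)
Step 3: interval [24/25, 1/1), width = 1/1 - 24/25 = 1/25
  'a': [24/25 + 1/25*0/1, 24/25 + 1/25*2/5) = [24/25, 122/125)
  'e': [24/25 + 1/25*2/5, 24/25 + 1/25*4/5) = [122/125, 124/125)
  'f': [24/25 + 1/25*4/5, 24/25 + 1/25*1/1) = [124/125, 1/1) <- contains code 1249/1250
  emit 'f', narrow to [124/125, 1/1)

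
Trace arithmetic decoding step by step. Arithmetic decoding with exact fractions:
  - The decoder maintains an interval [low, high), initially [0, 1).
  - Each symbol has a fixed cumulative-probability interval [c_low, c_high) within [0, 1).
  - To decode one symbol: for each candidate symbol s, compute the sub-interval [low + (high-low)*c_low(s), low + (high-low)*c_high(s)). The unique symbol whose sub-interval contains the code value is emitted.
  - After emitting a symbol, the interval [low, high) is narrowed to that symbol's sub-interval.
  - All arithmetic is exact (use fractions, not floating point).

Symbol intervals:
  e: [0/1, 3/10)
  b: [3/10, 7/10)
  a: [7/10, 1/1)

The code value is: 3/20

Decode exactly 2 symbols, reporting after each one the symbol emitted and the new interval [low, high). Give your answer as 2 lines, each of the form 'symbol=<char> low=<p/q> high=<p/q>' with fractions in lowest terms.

Step 1: interval [0/1, 1/1), width = 1/1 - 0/1 = 1/1
  'e': [0/1 + 1/1*0/1, 0/1 + 1/1*3/10) = [0/1, 3/10) <- contains code 3/20
  'b': [0/1 + 1/1*3/10, 0/1 + 1/1*7/10) = [3/10, 7/10)
  'a': [0/1 + 1/1*7/10, 0/1 + 1/1*1/1) = [7/10, 1/1)
  emit 'e', narrow to [0/1, 3/10)
Step 2: interval [0/1, 3/10), width = 3/10 - 0/1 = 3/10
  'e': [0/1 + 3/10*0/1, 0/1 + 3/10*3/10) = [0/1, 9/100)
  'b': [0/1 + 3/10*3/10, 0/1 + 3/10*7/10) = [9/100, 21/100) <- contains code 3/20
  'a': [0/1 + 3/10*7/10, 0/1 + 3/10*1/1) = [21/100, 3/10)
  emit 'b', narrow to [9/100, 21/100)

Answer: symbol=e low=0/1 high=3/10
symbol=b low=9/100 high=21/100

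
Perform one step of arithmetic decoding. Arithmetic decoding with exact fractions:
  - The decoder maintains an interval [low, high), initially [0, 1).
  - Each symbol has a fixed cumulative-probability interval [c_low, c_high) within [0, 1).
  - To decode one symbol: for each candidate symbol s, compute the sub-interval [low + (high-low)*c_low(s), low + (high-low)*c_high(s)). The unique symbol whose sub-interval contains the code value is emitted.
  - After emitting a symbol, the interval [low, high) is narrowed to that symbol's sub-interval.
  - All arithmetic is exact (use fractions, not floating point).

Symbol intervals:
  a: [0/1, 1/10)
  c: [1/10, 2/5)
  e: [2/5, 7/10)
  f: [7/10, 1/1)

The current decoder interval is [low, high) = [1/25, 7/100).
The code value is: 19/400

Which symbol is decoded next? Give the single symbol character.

Interval width = high − low = 7/100 − 1/25 = 3/100
Scaled code = (code − low) / width = (19/400 − 1/25) / 3/100 = 1/4
  a: [0/1, 1/10) 
  c: [1/10, 2/5) ← scaled code falls here ✓
  e: [2/5, 7/10) 
  f: [7/10, 1/1) 

Answer: c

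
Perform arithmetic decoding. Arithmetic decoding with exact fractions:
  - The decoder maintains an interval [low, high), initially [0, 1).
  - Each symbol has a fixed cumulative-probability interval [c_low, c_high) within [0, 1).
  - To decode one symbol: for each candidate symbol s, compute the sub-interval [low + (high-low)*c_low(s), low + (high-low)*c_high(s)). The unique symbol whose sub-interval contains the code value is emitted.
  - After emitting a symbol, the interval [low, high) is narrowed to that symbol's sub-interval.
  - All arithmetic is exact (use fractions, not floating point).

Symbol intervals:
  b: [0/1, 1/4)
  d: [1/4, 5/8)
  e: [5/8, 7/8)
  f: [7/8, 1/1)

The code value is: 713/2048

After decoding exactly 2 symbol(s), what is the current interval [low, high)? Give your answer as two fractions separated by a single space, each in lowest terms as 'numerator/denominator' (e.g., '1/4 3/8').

Step 1: interval [0/1, 1/1), width = 1/1 - 0/1 = 1/1
  'b': [0/1 + 1/1*0/1, 0/1 + 1/1*1/4) = [0/1, 1/4)
  'd': [0/1 + 1/1*1/4, 0/1 + 1/1*5/8) = [1/4, 5/8) <- contains code 713/2048
  'e': [0/1 + 1/1*5/8, 0/1 + 1/1*7/8) = [5/8, 7/8)
  'f': [0/1 + 1/1*7/8, 0/1 + 1/1*1/1) = [7/8, 1/1)
  emit 'd', narrow to [1/4, 5/8)
Step 2: interval [1/4, 5/8), width = 5/8 - 1/4 = 3/8
  'b': [1/4 + 3/8*0/1, 1/4 + 3/8*1/4) = [1/4, 11/32)
  'd': [1/4 + 3/8*1/4, 1/4 + 3/8*5/8) = [11/32, 31/64) <- contains code 713/2048
  'e': [1/4 + 3/8*5/8, 1/4 + 3/8*7/8) = [31/64, 37/64)
  'f': [1/4 + 3/8*7/8, 1/4 + 3/8*1/1) = [37/64, 5/8)
  emit 'd', narrow to [11/32, 31/64)

Answer: 11/32 31/64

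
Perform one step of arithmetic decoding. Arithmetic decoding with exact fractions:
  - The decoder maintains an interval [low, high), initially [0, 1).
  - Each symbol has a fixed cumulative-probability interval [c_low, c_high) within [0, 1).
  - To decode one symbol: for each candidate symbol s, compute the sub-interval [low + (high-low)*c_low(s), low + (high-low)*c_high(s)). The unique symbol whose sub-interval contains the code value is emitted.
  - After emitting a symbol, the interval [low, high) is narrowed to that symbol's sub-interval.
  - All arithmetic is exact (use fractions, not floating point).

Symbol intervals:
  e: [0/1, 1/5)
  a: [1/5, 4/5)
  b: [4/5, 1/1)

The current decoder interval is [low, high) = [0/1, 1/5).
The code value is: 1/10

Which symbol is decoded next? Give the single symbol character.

Answer: a

Derivation:
Interval width = high − low = 1/5 − 0/1 = 1/5
Scaled code = (code − low) / width = (1/10 − 0/1) / 1/5 = 1/2
  e: [0/1, 1/5) 
  a: [1/5, 4/5) ← scaled code falls here ✓
  b: [4/5, 1/1) 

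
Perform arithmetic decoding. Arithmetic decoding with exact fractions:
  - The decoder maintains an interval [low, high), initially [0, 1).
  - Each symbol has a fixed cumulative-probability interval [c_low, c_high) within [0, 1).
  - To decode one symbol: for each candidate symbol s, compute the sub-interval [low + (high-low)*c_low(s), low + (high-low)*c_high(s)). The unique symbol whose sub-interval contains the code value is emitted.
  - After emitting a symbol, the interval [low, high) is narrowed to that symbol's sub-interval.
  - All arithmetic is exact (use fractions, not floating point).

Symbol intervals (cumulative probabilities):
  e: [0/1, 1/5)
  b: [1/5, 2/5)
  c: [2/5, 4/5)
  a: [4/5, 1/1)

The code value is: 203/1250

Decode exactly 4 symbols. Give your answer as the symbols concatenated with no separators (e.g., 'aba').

Step 1: interval [0/1, 1/1), width = 1/1 - 0/1 = 1/1
  'e': [0/1 + 1/1*0/1, 0/1 + 1/1*1/5) = [0/1, 1/5) <- contains code 203/1250
  'b': [0/1 + 1/1*1/5, 0/1 + 1/1*2/5) = [1/5, 2/5)
  'c': [0/1 + 1/1*2/5, 0/1 + 1/1*4/5) = [2/5, 4/5)
  'a': [0/1 + 1/1*4/5, 0/1 + 1/1*1/1) = [4/5, 1/1)
  emit 'e', narrow to [0/1, 1/5)
Step 2: interval [0/1, 1/5), width = 1/5 - 0/1 = 1/5
  'e': [0/1 + 1/5*0/1, 0/1 + 1/5*1/5) = [0/1, 1/25)
  'b': [0/1 + 1/5*1/5, 0/1 + 1/5*2/5) = [1/25, 2/25)
  'c': [0/1 + 1/5*2/5, 0/1 + 1/5*4/5) = [2/25, 4/25)
  'a': [0/1 + 1/5*4/5, 0/1 + 1/5*1/1) = [4/25, 1/5) <- contains code 203/1250
  emit 'a', narrow to [4/25, 1/5)
Step 3: interval [4/25, 1/5), width = 1/5 - 4/25 = 1/25
  'e': [4/25 + 1/25*0/1, 4/25 + 1/25*1/5) = [4/25, 21/125) <- contains code 203/1250
  'b': [4/25 + 1/25*1/5, 4/25 + 1/25*2/5) = [21/125, 22/125)
  'c': [4/25 + 1/25*2/5, 4/25 + 1/25*4/5) = [22/125, 24/125)
  'a': [4/25 + 1/25*4/5, 4/25 + 1/25*1/1) = [24/125, 1/5)
  emit 'e', narrow to [4/25, 21/125)
Step 4: interval [4/25, 21/125), width = 21/125 - 4/25 = 1/125
  'e': [4/25 + 1/125*0/1, 4/25 + 1/125*1/5) = [4/25, 101/625)
  'b': [4/25 + 1/125*1/5, 4/25 + 1/125*2/5) = [101/625, 102/625) <- contains code 203/1250
  'c': [4/25 + 1/125*2/5, 4/25 + 1/125*4/5) = [102/625, 104/625)
  'a': [4/25 + 1/125*4/5, 4/25 + 1/125*1/1) = [104/625, 21/125)
  emit 'b', narrow to [101/625, 102/625)

Answer: eaeb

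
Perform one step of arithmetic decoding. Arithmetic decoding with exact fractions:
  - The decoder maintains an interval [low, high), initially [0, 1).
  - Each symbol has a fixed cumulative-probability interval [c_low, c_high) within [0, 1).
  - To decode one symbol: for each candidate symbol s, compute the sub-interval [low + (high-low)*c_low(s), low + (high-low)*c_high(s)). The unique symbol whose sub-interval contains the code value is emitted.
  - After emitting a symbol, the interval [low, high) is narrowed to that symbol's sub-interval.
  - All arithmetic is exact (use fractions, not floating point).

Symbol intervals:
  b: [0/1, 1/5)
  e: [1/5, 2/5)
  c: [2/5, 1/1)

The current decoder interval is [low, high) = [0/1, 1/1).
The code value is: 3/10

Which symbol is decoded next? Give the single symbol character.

Interval width = high − low = 1/1 − 0/1 = 1/1
Scaled code = (code − low) / width = (3/10 − 0/1) / 1/1 = 3/10
  b: [0/1, 1/5) 
  e: [1/5, 2/5) ← scaled code falls here ✓
  c: [2/5, 1/1) 

Answer: e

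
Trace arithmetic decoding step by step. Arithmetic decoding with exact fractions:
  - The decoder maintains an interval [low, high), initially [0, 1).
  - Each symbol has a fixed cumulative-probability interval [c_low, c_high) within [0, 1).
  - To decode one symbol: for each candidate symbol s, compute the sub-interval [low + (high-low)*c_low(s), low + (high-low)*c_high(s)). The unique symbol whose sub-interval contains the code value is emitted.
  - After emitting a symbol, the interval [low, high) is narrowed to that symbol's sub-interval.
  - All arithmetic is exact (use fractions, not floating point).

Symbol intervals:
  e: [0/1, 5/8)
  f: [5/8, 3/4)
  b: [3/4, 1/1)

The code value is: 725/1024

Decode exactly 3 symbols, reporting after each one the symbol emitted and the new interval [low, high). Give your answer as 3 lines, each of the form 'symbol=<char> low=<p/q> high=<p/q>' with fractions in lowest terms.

Answer: symbol=f low=5/8 high=3/4
symbol=f low=45/64 high=23/32
symbol=e low=45/64 high=365/512

Derivation:
Step 1: interval [0/1, 1/1), width = 1/1 - 0/1 = 1/1
  'e': [0/1 + 1/1*0/1, 0/1 + 1/1*5/8) = [0/1, 5/8)
  'f': [0/1 + 1/1*5/8, 0/1 + 1/1*3/4) = [5/8, 3/4) <- contains code 725/1024
  'b': [0/1 + 1/1*3/4, 0/1 + 1/1*1/1) = [3/4, 1/1)
  emit 'f', narrow to [5/8, 3/4)
Step 2: interval [5/8, 3/4), width = 3/4 - 5/8 = 1/8
  'e': [5/8 + 1/8*0/1, 5/8 + 1/8*5/8) = [5/8, 45/64)
  'f': [5/8 + 1/8*5/8, 5/8 + 1/8*3/4) = [45/64, 23/32) <- contains code 725/1024
  'b': [5/8 + 1/8*3/4, 5/8 + 1/8*1/1) = [23/32, 3/4)
  emit 'f', narrow to [45/64, 23/32)
Step 3: interval [45/64, 23/32), width = 23/32 - 45/64 = 1/64
  'e': [45/64 + 1/64*0/1, 45/64 + 1/64*5/8) = [45/64, 365/512) <- contains code 725/1024
  'f': [45/64 + 1/64*5/8, 45/64 + 1/64*3/4) = [365/512, 183/256)
  'b': [45/64 + 1/64*3/4, 45/64 + 1/64*1/1) = [183/256, 23/32)
  emit 'e', narrow to [45/64, 365/512)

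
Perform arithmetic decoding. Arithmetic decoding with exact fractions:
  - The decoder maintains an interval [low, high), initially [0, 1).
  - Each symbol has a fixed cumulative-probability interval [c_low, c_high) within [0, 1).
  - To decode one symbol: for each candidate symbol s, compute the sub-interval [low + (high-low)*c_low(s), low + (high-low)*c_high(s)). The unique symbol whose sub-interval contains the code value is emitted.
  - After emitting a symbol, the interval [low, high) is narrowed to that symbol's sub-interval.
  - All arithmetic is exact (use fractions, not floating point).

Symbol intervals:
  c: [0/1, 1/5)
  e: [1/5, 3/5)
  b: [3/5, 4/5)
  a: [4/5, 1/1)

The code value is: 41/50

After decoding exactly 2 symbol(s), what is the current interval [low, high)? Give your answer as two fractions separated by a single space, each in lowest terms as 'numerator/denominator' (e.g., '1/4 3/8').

Answer: 4/5 21/25

Derivation:
Step 1: interval [0/1, 1/1), width = 1/1 - 0/1 = 1/1
  'c': [0/1 + 1/1*0/1, 0/1 + 1/1*1/5) = [0/1, 1/5)
  'e': [0/1 + 1/1*1/5, 0/1 + 1/1*3/5) = [1/5, 3/5)
  'b': [0/1 + 1/1*3/5, 0/1 + 1/1*4/5) = [3/5, 4/5)
  'a': [0/1 + 1/1*4/5, 0/1 + 1/1*1/1) = [4/5, 1/1) <- contains code 41/50
  emit 'a', narrow to [4/5, 1/1)
Step 2: interval [4/5, 1/1), width = 1/1 - 4/5 = 1/5
  'c': [4/5 + 1/5*0/1, 4/5 + 1/5*1/5) = [4/5, 21/25) <- contains code 41/50
  'e': [4/5 + 1/5*1/5, 4/5 + 1/5*3/5) = [21/25, 23/25)
  'b': [4/5 + 1/5*3/5, 4/5 + 1/5*4/5) = [23/25, 24/25)
  'a': [4/5 + 1/5*4/5, 4/5 + 1/5*1/1) = [24/25, 1/1)
  emit 'c', narrow to [4/5, 21/25)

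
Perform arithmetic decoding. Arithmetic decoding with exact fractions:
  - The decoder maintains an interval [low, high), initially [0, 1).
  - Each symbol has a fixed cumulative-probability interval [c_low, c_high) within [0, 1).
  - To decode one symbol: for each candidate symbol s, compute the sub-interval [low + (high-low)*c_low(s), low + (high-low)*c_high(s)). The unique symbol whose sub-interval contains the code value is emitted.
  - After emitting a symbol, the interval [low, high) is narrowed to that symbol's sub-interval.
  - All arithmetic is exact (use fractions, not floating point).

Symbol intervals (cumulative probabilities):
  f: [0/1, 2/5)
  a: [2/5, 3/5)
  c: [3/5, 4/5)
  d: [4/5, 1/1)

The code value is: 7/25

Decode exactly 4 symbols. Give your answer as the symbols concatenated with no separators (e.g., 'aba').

Answer: fcaa

Derivation:
Step 1: interval [0/1, 1/1), width = 1/1 - 0/1 = 1/1
  'f': [0/1 + 1/1*0/1, 0/1 + 1/1*2/5) = [0/1, 2/5) <- contains code 7/25
  'a': [0/1 + 1/1*2/5, 0/1 + 1/1*3/5) = [2/5, 3/5)
  'c': [0/1 + 1/1*3/5, 0/1 + 1/1*4/5) = [3/5, 4/5)
  'd': [0/1 + 1/1*4/5, 0/1 + 1/1*1/1) = [4/5, 1/1)
  emit 'f', narrow to [0/1, 2/5)
Step 2: interval [0/1, 2/5), width = 2/5 - 0/1 = 2/5
  'f': [0/1 + 2/5*0/1, 0/1 + 2/5*2/5) = [0/1, 4/25)
  'a': [0/1 + 2/5*2/5, 0/1 + 2/5*3/5) = [4/25, 6/25)
  'c': [0/1 + 2/5*3/5, 0/1 + 2/5*4/5) = [6/25, 8/25) <- contains code 7/25
  'd': [0/1 + 2/5*4/5, 0/1 + 2/5*1/1) = [8/25, 2/5)
  emit 'c', narrow to [6/25, 8/25)
Step 3: interval [6/25, 8/25), width = 8/25 - 6/25 = 2/25
  'f': [6/25 + 2/25*0/1, 6/25 + 2/25*2/5) = [6/25, 34/125)
  'a': [6/25 + 2/25*2/5, 6/25 + 2/25*3/5) = [34/125, 36/125) <- contains code 7/25
  'c': [6/25 + 2/25*3/5, 6/25 + 2/25*4/5) = [36/125, 38/125)
  'd': [6/25 + 2/25*4/5, 6/25 + 2/25*1/1) = [38/125, 8/25)
  emit 'a', narrow to [34/125, 36/125)
Step 4: interval [34/125, 36/125), width = 36/125 - 34/125 = 2/125
  'f': [34/125 + 2/125*0/1, 34/125 + 2/125*2/5) = [34/125, 174/625)
  'a': [34/125 + 2/125*2/5, 34/125 + 2/125*3/5) = [174/625, 176/625) <- contains code 7/25
  'c': [34/125 + 2/125*3/5, 34/125 + 2/125*4/5) = [176/625, 178/625)
  'd': [34/125 + 2/125*4/5, 34/125 + 2/125*1/1) = [178/625, 36/125)
  emit 'a', narrow to [174/625, 176/625)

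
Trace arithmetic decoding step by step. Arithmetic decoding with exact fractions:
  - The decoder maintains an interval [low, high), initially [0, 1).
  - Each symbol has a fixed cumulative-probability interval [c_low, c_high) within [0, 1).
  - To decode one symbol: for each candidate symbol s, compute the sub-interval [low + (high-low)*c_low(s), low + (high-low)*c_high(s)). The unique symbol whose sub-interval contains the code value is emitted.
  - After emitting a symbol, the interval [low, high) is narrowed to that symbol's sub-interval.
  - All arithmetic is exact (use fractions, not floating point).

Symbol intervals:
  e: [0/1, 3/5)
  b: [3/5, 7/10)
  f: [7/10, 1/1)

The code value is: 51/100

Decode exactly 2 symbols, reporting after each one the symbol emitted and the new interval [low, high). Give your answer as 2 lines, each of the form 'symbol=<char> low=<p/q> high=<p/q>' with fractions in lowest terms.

Answer: symbol=e low=0/1 high=3/5
symbol=f low=21/50 high=3/5

Derivation:
Step 1: interval [0/1, 1/1), width = 1/1 - 0/1 = 1/1
  'e': [0/1 + 1/1*0/1, 0/1 + 1/1*3/5) = [0/1, 3/5) <- contains code 51/100
  'b': [0/1 + 1/1*3/5, 0/1 + 1/1*7/10) = [3/5, 7/10)
  'f': [0/1 + 1/1*7/10, 0/1 + 1/1*1/1) = [7/10, 1/1)
  emit 'e', narrow to [0/1, 3/5)
Step 2: interval [0/1, 3/5), width = 3/5 - 0/1 = 3/5
  'e': [0/1 + 3/5*0/1, 0/1 + 3/5*3/5) = [0/1, 9/25)
  'b': [0/1 + 3/5*3/5, 0/1 + 3/5*7/10) = [9/25, 21/50)
  'f': [0/1 + 3/5*7/10, 0/1 + 3/5*1/1) = [21/50, 3/5) <- contains code 51/100
  emit 'f', narrow to [21/50, 3/5)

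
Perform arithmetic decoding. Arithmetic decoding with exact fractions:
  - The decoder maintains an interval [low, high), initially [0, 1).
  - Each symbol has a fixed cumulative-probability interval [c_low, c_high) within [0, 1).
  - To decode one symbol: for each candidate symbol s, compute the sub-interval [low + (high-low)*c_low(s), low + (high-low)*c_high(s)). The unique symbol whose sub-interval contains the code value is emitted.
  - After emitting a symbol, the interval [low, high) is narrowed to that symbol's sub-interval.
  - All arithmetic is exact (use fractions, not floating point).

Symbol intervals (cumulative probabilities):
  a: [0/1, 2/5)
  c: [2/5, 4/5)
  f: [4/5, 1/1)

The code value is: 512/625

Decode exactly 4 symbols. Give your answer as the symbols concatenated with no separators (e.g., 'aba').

Answer: faac

Derivation:
Step 1: interval [0/1, 1/1), width = 1/1 - 0/1 = 1/1
  'a': [0/1 + 1/1*0/1, 0/1 + 1/1*2/5) = [0/1, 2/5)
  'c': [0/1 + 1/1*2/5, 0/1 + 1/1*4/5) = [2/5, 4/5)
  'f': [0/1 + 1/1*4/5, 0/1 + 1/1*1/1) = [4/5, 1/1) <- contains code 512/625
  emit 'f', narrow to [4/5, 1/1)
Step 2: interval [4/5, 1/1), width = 1/1 - 4/5 = 1/5
  'a': [4/5 + 1/5*0/1, 4/5 + 1/5*2/5) = [4/5, 22/25) <- contains code 512/625
  'c': [4/5 + 1/5*2/5, 4/5 + 1/5*4/5) = [22/25, 24/25)
  'f': [4/5 + 1/5*4/5, 4/5 + 1/5*1/1) = [24/25, 1/1)
  emit 'a', narrow to [4/5, 22/25)
Step 3: interval [4/5, 22/25), width = 22/25 - 4/5 = 2/25
  'a': [4/5 + 2/25*0/1, 4/5 + 2/25*2/5) = [4/5, 104/125) <- contains code 512/625
  'c': [4/5 + 2/25*2/5, 4/5 + 2/25*4/5) = [104/125, 108/125)
  'f': [4/5 + 2/25*4/5, 4/5 + 2/25*1/1) = [108/125, 22/25)
  emit 'a', narrow to [4/5, 104/125)
Step 4: interval [4/5, 104/125), width = 104/125 - 4/5 = 4/125
  'a': [4/5 + 4/125*0/1, 4/5 + 4/125*2/5) = [4/5, 508/625)
  'c': [4/5 + 4/125*2/5, 4/5 + 4/125*4/5) = [508/625, 516/625) <- contains code 512/625
  'f': [4/5 + 4/125*4/5, 4/5 + 4/125*1/1) = [516/625, 104/125)
  emit 'c', narrow to [508/625, 516/625)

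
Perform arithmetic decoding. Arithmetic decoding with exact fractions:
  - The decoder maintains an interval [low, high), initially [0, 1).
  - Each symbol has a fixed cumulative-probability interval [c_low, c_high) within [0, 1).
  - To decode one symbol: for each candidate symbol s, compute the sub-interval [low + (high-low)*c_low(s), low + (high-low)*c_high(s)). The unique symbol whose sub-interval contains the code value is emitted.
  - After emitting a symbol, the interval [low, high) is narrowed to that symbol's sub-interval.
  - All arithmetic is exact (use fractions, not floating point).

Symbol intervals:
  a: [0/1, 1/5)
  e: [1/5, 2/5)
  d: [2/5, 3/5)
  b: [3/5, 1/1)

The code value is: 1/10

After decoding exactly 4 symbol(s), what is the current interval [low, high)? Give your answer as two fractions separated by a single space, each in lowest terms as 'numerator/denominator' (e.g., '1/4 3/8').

Step 1: interval [0/1, 1/1), width = 1/1 - 0/1 = 1/1
  'a': [0/1 + 1/1*0/1, 0/1 + 1/1*1/5) = [0/1, 1/5) <- contains code 1/10
  'e': [0/1 + 1/1*1/5, 0/1 + 1/1*2/5) = [1/5, 2/5)
  'd': [0/1 + 1/1*2/5, 0/1 + 1/1*3/5) = [2/5, 3/5)
  'b': [0/1 + 1/1*3/5, 0/1 + 1/1*1/1) = [3/5, 1/1)
  emit 'a', narrow to [0/1, 1/5)
Step 2: interval [0/1, 1/5), width = 1/5 - 0/1 = 1/5
  'a': [0/1 + 1/5*0/1, 0/1 + 1/5*1/5) = [0/1, 1/25)
  'e': [0/1 + 1/5*1/5, 0/1 + 1/5*2/5) = [1/25, 2/25)
  'd': [0/1 + 1/5*2/5, 0/1 + 1/5*3/5) = [2/25, 3/25) <- contains code 1/10
  'b': [0/1 + 1/5*3/5, 0/1 + 1/5*1/1) = [3/25, 1/5)
  emit 'd', narrow to [2/25, 3/25)
Step 3: interval [2/25, 3/25), width = 3/25 - 2/25 = 1/25
  'a': [2/25 + 1/25*0/1, 2/25 + 1/25*1/5) = [2/25, 11/125)
  'e': [2/25 + 1/25*1/5, 2/25 + 1/25*2/5) = [11/125, 12/125)
  'd': [2/25 + 1/25*2/5, 2/25 + 1/25*3/5) = [12/125, 13/125) <- contains code 1/10
  'b': [2/25 + 1/25*3/5, 2/25 + 1/25*1/1) = [13/125, 3/25)
  emit 'd', narrow to [12/125, 13/125)
Step 4: interval [12/125, 13/125), width = 13/125 - 12/125 = 1/125
  'a': [12/125 + 1/125*0/1, 12/125 + 1/125*1/5) = [12/125, 61/625)
  'e': [12/125 + 1/125*1/5, 12/125 + 1/125*2/5) = [61/625, 62/625)
  'd': [12/125 + 1/125*2/5, 12/125 + 1/125*3/5) = [62/625, 63/625) <- contains code 1/10
  'b': [12/125 + 1/125*3/5, 12/125 + 1/125*1/1) = [63/625, 13/125)
  emit 'd', narrow to [62/625, 63/625)

Answer: 62/625 63/625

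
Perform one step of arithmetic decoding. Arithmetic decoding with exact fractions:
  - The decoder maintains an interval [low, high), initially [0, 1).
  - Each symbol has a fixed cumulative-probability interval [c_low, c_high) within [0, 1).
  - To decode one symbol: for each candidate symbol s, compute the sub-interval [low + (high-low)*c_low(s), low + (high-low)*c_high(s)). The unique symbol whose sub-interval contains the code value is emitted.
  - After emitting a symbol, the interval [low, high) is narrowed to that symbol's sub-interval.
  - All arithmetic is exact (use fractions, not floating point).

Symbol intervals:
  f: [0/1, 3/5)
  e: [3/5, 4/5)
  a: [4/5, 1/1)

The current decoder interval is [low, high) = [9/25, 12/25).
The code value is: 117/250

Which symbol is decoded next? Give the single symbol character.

Answer: a

Derivation:
Interval width = high − low = 12/25 − 9/25 = 3/25
Scaled code = (code − low) / width = (117/250 − 9/25) / 3/25 = 9/10
  f: [0/1, 3/5) 
  e: [3/5, 4/5) 
  a: [4/5, 1/1) ← scaled code falls here ✓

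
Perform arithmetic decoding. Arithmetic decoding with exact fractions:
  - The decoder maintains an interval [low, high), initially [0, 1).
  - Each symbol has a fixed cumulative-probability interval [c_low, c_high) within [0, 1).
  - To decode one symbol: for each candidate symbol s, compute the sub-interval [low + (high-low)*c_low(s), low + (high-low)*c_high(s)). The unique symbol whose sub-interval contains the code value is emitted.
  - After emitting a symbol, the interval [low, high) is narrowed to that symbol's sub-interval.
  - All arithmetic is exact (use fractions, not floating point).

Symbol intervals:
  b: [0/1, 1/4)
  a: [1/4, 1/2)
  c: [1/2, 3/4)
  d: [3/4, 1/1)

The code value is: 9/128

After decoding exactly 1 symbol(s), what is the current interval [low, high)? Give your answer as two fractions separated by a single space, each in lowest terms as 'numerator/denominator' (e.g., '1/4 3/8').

Answer: 0/1 1/4

Derivation:
Step 1: interval [0/1, 1/1), width = 1/1 - 0/1 = 1/1
  'b': [0/1 + 1/1*0/1, 0/1 + 1/1*1/4) = [0/1, 1/4) <- contains code 9/128
  'a': [0/1 + 1/1*1/4, 0/1 + 1/1*1/2) = [1/4, 1/2)
  'c': [0/1 + 1/1*1/2, 0/1 + 1/1*3/4) = [1/2, 3/4)
  'd': [0/1 + 1/1*3/4, 0/1 + 1/1*1/1) = [3/4, 1/1)
  emit 'b', narrow to [0/1, 1/4)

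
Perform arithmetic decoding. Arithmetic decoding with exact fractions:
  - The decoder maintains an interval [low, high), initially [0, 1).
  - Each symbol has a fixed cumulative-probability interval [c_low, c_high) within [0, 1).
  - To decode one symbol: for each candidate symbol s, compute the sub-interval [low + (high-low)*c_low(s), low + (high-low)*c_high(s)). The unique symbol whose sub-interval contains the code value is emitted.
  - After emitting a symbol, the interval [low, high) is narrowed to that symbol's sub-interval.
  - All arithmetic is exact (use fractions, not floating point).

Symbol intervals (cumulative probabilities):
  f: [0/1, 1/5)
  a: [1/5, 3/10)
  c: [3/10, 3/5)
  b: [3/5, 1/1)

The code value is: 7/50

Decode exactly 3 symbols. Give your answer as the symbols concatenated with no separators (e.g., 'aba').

Answer: fba

Derivation:
Step 1: interval [0/1, 1/1), width = 1/1 - 0/1 = 1/1
  'f': [0/1 + 1/1*0/1, 0/1 + 1/1*1/5) = [0/1, 1/5) <- contains code 7/50
  'a': [0/1 + 1/1*1/5, 0/1 + 1/1*3/10) = [1/5, 3/10)
  'c': [0/1 + 1/1*3/10, 0/1 + 1/1*3/5) = [3/10, 3/5)
  'b': [0/1 + 1/1*3/5, 0/1 + 1/1*1/1) = [3/5, 1/1)
  emit 'f', narrow to [0/1, 1/5)
Step 2: interval [0/1, 1/5), width = 1/5 - 0/1 = 1/5
  'f': [0/1 + 1/5*0/1, 0/1 + 1/5*1/5) = [0/1, 1/25)
  'a': [0/1 + 1/5*1/5, 0/1 + 1/5*3/10) = [1/25, 3/50)
  'c': [0/1 + 1/5*3/10, 0/1 + 1/5*3/5) = [3/50, 3/25)
  'b': [0/1 + 1/5*3/5, 0/1 + 1/5*1/1) = [3/25, 1/5) <- contains code 7/50
  emit 'b', narrow to [3/25, 1/5)
Step 3: interval [3/25, 1/5), width = 1/5 - 3/25 = 2/25
  'f': [3/25 + 2/25*0/1, 3/25 + 2/25*1/5) = [3/25, 17/125)
  'a': [3/25 + 2/25*1/5, 3/25 + 2/25*3/10) = [17/125, 18/125) <- contains code 7/50
  'c': [3/25 + 2/25*3/10, 3/25 + 2/25*3/5) = [18/125, 21/125)
  'b': [3/25 + 2/25*3/5, 3/25 + 2/25*1/1) = [21/125, 1/5)
  emit 'a', narrow to [17/125, 18/125)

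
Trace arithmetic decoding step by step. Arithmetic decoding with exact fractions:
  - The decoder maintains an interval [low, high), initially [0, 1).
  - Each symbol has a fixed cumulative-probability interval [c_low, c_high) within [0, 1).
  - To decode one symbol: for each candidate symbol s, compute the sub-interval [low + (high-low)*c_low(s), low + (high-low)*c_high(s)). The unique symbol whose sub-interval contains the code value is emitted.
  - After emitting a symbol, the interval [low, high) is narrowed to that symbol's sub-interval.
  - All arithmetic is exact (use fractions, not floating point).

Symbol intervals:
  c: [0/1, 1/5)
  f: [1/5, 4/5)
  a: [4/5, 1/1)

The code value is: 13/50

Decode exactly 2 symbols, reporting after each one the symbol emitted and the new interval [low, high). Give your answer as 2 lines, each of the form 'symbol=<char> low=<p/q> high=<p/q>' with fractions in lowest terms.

Step 1: interval [0/1, 1/1), width = 1/1 - 0/1 = 1/1
  'c': [0/1 + 1/1*0/1, 0/1 + 1/1*1/5) = [0/1, 1/5)
  'f': [0/1 + 1/1*1/5, 0/1 + 1/1*4/5) = [1/5, 4/5) <- contains code 13/50
  'a': [0/1 + 1/1*4/5, 0/1 + 1/1*1/1) = [4/5, 1/1)
  emit 'f', narrow to [1/5, 4/5)
Step 2: interval [1/5, 4/5), width = 4/5 - 1/5 = 3/5
  'c': [1/5 + 3/5*0/1, 1/5 + 3/5*1/5) = [1/5, 8/25) <- contains code 13/50
  'f': [1/5 + 3/5*1/5, 1/5 + 3/5*4/5) = [8/25, 17/25)
  'a': [1/5 + 3/5*4/5, 1/5 + 3/5*1/1) = [17/25, 4/5)
  emit 'c', narrow to [1/5, 8/25)

Answer: symbol=f low=1/5 high=4/5
symbol=c low=1/5 high=8/25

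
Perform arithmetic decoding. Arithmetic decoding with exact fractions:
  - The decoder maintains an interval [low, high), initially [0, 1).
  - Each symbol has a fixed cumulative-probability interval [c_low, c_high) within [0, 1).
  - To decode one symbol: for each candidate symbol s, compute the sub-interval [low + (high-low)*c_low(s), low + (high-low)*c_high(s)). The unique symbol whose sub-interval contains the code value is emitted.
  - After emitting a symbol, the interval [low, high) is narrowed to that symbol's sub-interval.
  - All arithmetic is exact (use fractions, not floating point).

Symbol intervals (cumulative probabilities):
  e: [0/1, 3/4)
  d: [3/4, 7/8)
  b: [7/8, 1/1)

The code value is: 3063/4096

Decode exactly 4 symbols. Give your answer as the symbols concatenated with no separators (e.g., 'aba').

Step 1: interval [0/1, 1/1), width = 1/1 - 0/1 = 1/1
  'e': [0/1 + 1/1*0/1, 0/1 + 1/1*3/4) = [0/1, 3/4) <- contains code 3063/4096
  'd': [0/1 + 1/1*3/4, 0/1 + 1/1*7/8) = [3/4, 7/8)
  'b': [0/1 + 1/1*7/8, 0/1 + 1/1*1/1) = [7/8, 1/1)
  emit 'e', narrow to [0/1, 3/4)
Step 2: interval [0/1, 3/4), width = 3/4 - 0/1 = 3/4
  'e': [0/1 + 3/4*0/1, 0/1 + 3/4*3/4) = [0/1, 9/16)
  'd': [0/1 + 3/4*3/4, 0/1 + 3/4*7/8) = [9/16, 21/32)
  'b': [0/1 + 3/4*7/8, 0/1 + 3/4*1/1) = [21/32, 3/4) <- contains code 3063/4096
  emit 'b', narrow to [21/32, 3/4)
Step 3: interval [21/32, 3/4), width = 3/4 - 21/32 = 3/32
  'e': [21/32 + 3/32*0/1, 21/32 + 3/32*3/4) = [21/32, 93/128)
  'd': [21/32 + 3/32*3/4, 21/32 + 3/32*7/8) = [93/128, 189/256)
  'b': [21/32 + 3/32*7/8, 21/32 + 3/32*1/1) = [189/256, 3/4) <- contains code 3063/4096
  emit 'b', narrow to [189/256, 3/4)
Step 4: interval [189/256, 3/4), width = 3/4 - 189/256 = 3/256
  'e': [189/256 + 3/256*0/1, 189/256 + 3/256*3/4) = [189/256, 765/1024)
  'd': [189/256 + 3/256*3/4, 189/256 + 3/256*7/8) = [765/1024, 1533/2048) <- contains code 3063/4096
  'b': [189/256 + 3/256*7/8, 189/256 + 3/256*1/1) = [1533/2048, 3/4)
  emit 'd', narrow to [765/1024, 1533/2048)

Answer: ebbd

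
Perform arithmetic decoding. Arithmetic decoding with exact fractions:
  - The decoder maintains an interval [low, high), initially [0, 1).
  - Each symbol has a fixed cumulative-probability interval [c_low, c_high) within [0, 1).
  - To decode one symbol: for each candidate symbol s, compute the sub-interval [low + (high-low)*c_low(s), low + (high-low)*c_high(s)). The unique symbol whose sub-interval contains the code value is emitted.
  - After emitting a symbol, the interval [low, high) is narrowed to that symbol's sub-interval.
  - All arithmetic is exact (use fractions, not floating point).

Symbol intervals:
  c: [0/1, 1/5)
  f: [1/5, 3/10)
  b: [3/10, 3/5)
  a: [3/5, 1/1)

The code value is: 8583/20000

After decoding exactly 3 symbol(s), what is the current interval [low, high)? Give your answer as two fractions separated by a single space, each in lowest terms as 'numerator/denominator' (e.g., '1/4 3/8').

Answer: 417/1000 111/250

Derivation:
Step 1: interval [0/1, 1/1), width = 1/1 - 0/1 = 1/1
  'c': [0/1 + 1/1*0/1, 0/1 + 1/1*1/5) = [0/1, 1/5)
  'f': [0/1 + 1/1*1/5, 0/1 + 1/1*3/10) = [1/5, 3/10)
  'b': [0/1 + 1/1*3/10, 0/1 + 1/1*3/5) = [3/10, 3/5) <- contains code 8583/20000
  'a': [0/1 + 1/1*3/5, 0/1 + 1/1*1/1) = [3/5, 1/1)
  emit 'b', narrow to [3/10, 3/5)
Step 2: interval [3/10, 3/5), width = 3/5 - 3/10 = 3/10
  'c': [3/10 + 3/10*0/1, 3/10 + 3/10*1/5) = [3/10, 9/25)
  'f': [3/10 + 3/10*1/5, 3/10 + 3/10*3/10) = [9/25, 39/100)
  'b': [3/10 + 3/10*3/10, 3/10 + 3/10*3/5) = [39/100, 12/25) <- contains code 8583/20000
  'a': [3/10 + 3/10*3/5, 3/10 + 3/10*1/1) = [12/25, 3/5)
  emit 'b', narrow to [39/100, 12/25)
Step 3: interval [39/100, 12/25), width = 12/25 - 39/100 = 9/100
  'c': [39/100 + 9/100*0/1, 39/100 + 9/100*1/5) = [39/100, 51/125)
  'f': [39/100 + 9/100*1/5, 39/100 + 9/100*3/10) = [51/125, 417/1000)
  'b': [39/100 + 9/100*3/10, 39/100 + 9/100*3/5) = [417/1000, 111/250) <- contains code 8583/20000
  'a': [39/100 + 9/100*3/5, 39/100 + 9/100*1/1) = [111/250, 12/25)
  emit 'b', narrow to [417/1000, 111/250)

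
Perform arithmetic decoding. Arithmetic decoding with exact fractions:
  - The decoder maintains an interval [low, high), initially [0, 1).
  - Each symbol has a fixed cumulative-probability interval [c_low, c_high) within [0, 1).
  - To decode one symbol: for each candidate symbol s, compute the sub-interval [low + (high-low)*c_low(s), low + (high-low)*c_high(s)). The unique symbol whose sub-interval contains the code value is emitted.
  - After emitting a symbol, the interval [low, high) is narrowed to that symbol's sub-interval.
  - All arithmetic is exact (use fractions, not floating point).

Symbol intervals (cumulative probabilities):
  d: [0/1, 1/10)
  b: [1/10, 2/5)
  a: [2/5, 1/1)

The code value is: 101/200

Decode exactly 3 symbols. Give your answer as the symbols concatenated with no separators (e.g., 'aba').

Step 1: interval [0/1, 1/1), width = 1/1 - 0/1 = 1/1
  'd': [0/1 + 1/1*0/1, 0/1 + 1/1*1/10) = [0/1, 1/10)
  'b': [0/1 + 1/1*1/10, 0/1 + 1/1*2/5) = [1/10, 2/5)
  'a': [0/1 + 1/1*2/5, 0/1 + 1/1*1/1) = [2/5, 1/1) <- contains code 101/200
  emit 'a', narrow to [2/5, 1/1)
Step 2: interval [2/5, 1/1), width = 1/1 - 2/5 = 3/5
  'd': [2/5 + 3/5*0/1, 2/5 + 3/5*1/10) = [2/5, 23/50)
  'b': [2/5 + 3/5*1/10, 2/5 + 3/5*2/5) = [23/50, 16/25) <- contains code 101/200
  'a': [2/5 + 3/5*2/5, 2/5 + 3/5*1/1) = [16/25, 1/1)
  emit 'b', narrow to [23/50, 16/25)
Step 3: interval [23/50, 16/25), width = 16/25 - 23/50 = 9/50
  'd': [23/50 + 9/50*0/1, 23/50 + 9/50*1/10) = [23/50, 239/500)
  'b': [23/50 + 9/50*1/10, 23/50 + 9/50*2/5) = [239/500, 133/250) <- contains code 101/200
  'a': [23/50 + 9/50*2/5, 23/50 + 9/50*1/1) = [133/250, 16/25)
  emit 'b', narrow to [239/500, 133/250)

Answer: abb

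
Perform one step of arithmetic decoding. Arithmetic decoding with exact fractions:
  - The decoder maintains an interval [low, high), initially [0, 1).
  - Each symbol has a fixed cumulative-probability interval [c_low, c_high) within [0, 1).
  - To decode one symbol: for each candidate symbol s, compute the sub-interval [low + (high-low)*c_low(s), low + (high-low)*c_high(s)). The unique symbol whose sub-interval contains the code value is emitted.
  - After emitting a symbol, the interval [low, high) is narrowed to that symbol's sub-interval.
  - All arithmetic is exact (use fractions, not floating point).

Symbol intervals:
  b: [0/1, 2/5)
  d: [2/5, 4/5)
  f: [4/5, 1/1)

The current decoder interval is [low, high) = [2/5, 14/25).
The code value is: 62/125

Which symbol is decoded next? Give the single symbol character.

Answer: d

Derivation:
Interval width = high − low = 14/25 − 2/5 = 4/25
Scaled code = (code − low) / width = (62/125 − 2/5) / 4/25 = 3/5
  b: [0/1, 2/5) 
  d: [2/5, 4/5) ← scaled code falls here ✓
  f: [4/5, 1/1) 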